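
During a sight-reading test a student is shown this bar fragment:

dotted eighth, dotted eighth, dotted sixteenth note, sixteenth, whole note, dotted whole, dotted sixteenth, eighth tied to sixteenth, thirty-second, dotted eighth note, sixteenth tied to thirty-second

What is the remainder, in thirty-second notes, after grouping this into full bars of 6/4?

20

One bar of 6/4 = 48 thirty-second notes.
Working in thirty-second notes: dotted eighth = 6; dotted eighth = 6; dotted sixteenth note = 3; sixteenth = 2; whole note = 32; dotted whole = 48; dotted sixteenth = 3; eighth tied to sixteenth (eighth + sixteenth) = 6; thirty-second = 1; dotted eighth note = 6; sixteenth tied to thirty-second (sixteenth + thirty-second) = 3.
Altogether 6 + 6 + 3 + 2 + 32 + 48 + 3 + 6 + 1 + 6 + 3 = 116.
116 ÷ 48 = 2 complete bars with 20 thirty-second notes remaining.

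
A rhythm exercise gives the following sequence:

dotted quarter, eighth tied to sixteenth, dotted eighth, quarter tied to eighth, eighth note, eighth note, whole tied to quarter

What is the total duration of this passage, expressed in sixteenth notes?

Express everything in sixteenth notes: dotted quarter = 6; eighth tied to sixteenth (eighth + sixteenth) = 3; dotted eighth = 3; quarter tied to eighth (quarter + eighth) = 6; eighth note = 2; eighth note = 2; whole tied to quarter (whole + quarter) = 20.
Sum: 6 + 3 + 3 + 6 + 2 + 2 + 20 = 42 sixteenth notes.

42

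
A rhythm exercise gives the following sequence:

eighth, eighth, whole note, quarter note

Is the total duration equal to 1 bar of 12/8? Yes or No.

Yes

One bar of 12/8 = 12 eighth notes.
Convert each value to eighth notes: eighth = 1; eighth = 1; whole note = 8; quarter note = 2.
Total: 1 + 1 + 8 + 2 = 12.
12 equals 12, so the answer is Yes.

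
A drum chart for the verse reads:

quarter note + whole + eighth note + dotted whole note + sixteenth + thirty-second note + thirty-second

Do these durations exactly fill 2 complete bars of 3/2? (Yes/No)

One bar of 3/2 = 48 thirty-second notes, so 2 bars = 96.
Working in thirty-second notes: quarter note = 8; whole = 32; eighth note = 4; dotted whole note = 48; sixteenth = 2; thirty-second note = 1; thirty-second = 1.
Total: 8 + 32 + 4 + 48 + 2 + 1 + 1 = 96.
96 equals 96, so the answer is Yes.

Yes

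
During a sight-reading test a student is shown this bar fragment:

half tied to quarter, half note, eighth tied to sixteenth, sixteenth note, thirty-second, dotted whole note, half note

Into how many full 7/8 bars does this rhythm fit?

One bar of 7/8 = 28 thirty-second notes.
In thirty-second notes: half tied to quarter (half + quarter) = 24; half note = 16; eighth tied to sixteenth (eighth + sixteenth) = 6; sixteenth note = 2; thirty-second = 1; dotted whole note = 48; half note = 16.
Adding: 24 + 16 + 6 + 2 + 1 + 48 + 16 = 113.
113 ÷ 28 = 4 complete bars with 1 left over.

4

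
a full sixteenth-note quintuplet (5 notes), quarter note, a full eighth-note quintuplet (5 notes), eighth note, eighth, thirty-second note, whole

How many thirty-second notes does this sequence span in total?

73

Express everything in thirty-second notes: a full sixteenth-note quintuplet (5 notes) (five quintuplet sixteenths span one quarter) = 8; quarter note = 8; a full eighth-note quintuplet (5 notes) (five quintuplet eighths span one half) = 16; eighth note = 4; eighth = 4; thirty-second note = 1; whole = 32.
Total: 8 + 8 + 16 + 4 + 4 + 1 + 32 = 73 thirty-second notes.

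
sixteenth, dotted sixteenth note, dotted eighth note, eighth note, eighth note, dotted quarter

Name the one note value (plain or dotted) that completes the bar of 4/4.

The bar of 4/4 = 32 thirty-second notes.
Each duration in thirty-second notes: sixteenth = 2; dotted sixteenth note = 3; dotted eighth note = 6; eighth note = 4; eighth note = 4; dotted quarter = 12.
Adding: 2 + 3 + 6 + 4 + 4 + 12 = 31.
Remaining: 32 − 31 = 1 thirty-second note, which is a thirty-second note.

thirty-second note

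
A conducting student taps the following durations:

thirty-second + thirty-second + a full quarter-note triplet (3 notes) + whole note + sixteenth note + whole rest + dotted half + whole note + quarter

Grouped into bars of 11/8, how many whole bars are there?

One bar of 11/8 = 44 thirty-second notes.
Each duration in thirty-second notes: thirty-second = 1; thirty-second = 1; a full quarter-note triplet (3 notes) (three triplet quarters span one half) = 16; whole note = 32; sixteenth note = 2; whole rest = 32; dotted half = 24; whole note = 32; quarter = 8.
Adding: 1 + 1 + 16 + 32 + 2 + 32 + 24 + 32 + 8 = 148.
148 ÷ 44 = 3 complete bars with 16 left over.

3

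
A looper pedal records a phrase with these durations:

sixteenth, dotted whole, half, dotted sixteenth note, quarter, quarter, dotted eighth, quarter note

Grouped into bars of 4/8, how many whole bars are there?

6

One bar of 4/8 = 16 thirty-second notes.
Each duration in thirty-second notes: sixteenth = 2; dotted whole = 48; half = 16; dotted sixteenth note = 3; quarter = 8; quarter = 8; dotted eighth = 6; quarter note = 8.
Sum: 2 + 48 + 16 + 3 + 8 + 8 + 6 + 8 = 99.
99 ÷ 16 = 6 complete bars with 3 left over.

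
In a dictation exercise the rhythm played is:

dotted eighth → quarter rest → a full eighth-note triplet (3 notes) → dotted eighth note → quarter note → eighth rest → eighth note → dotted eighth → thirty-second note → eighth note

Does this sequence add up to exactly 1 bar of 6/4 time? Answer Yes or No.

One bar of 6/4 = 48 thirty-second notes.
Working in thirty-second notes: dotted eighth = 6; quarter rest = 8; a full eighth-note triplet (3 notes) (three triplet eighths span one quarter) = 8; dotted eighth note = 6; quarter note = 8; eighth rest = 4; eighth note = 4; dotted eighth = 6; thirty-second note = 1; eighth note = 4.
Sum: 6 + 8 + 8 + 6 + 8 + 4 + 4 + 6 + 1 + 4 = 55.
55 exceeds 48, so the answer is No.

No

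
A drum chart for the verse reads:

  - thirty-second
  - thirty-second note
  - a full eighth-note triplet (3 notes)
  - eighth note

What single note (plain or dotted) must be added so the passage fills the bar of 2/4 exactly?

The bar of 2/4 = 16 thirty-second notes.
Working in thirty-second notes: thirty-second = 1; thirty-second note = 1; a full eighth-note triplet (3 notes) (three triplet eighths span one quarter) = 8; eighth note = 4.
Altogether 1 + 1 + 8 + 4 = 14.
Remaining: 16 − 14 = 2 thirty-second notes, which is a sixteenth note.

sixteenth note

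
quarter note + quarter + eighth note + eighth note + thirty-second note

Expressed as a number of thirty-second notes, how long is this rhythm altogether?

Express everything in thirty-second notes: quarter note = 8; quarter = 8; eighth note = 4; eighth note = 4; thirty-second note = 1.
Altogether 8 + 8 + 4 + 4 + 1 = 25 thirty-second notes.

25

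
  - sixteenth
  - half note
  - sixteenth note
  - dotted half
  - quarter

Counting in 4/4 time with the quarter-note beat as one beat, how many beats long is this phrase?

6.5

One quarter-note beat = 4 sixteenth notes.
Each duration in sixteenth notes: sixteenth = 1; half note = 8; sixteenth note = 1; dotted half = 12; quarter = 4.
Altogether 1 + 8 + 1 + 12 + 4 = 26.
26 ÷ 4 = 6.5 beats.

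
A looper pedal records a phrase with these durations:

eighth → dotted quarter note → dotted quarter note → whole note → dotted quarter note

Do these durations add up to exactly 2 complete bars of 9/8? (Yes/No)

Yes

One bar of 9/8 = 9 eighth notes, so 2 bars = 18.
Each duration in eighth notes: eighth = 1; dotted quarter note = 3; dotted quarter note = 3; whole note = 8; dotted quarter note = 3.
Altogether 1 + 3 + 3 + 8 + 3 = 18.
18 equals 18, so the answer is Yes.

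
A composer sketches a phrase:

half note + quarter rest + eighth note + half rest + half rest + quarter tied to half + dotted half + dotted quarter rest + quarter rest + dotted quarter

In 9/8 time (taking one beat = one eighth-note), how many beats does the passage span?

35

One eighth-note beat = 2 sixteenth notes.
Convert each value to sixteenth notes: half note = 8; quarter rest = 4; eighth note = 2; half rest = 8; half rest = 8; quarter tied to half (quarter + half) = 12; dotted half = 12; dotted quarter rest = 6; quarter rest = 4; dotted quarter = 6.
Altogether 8 + 4 + 2 + 8 + 8 + 12 + 12 + 6 + 4 + 6 = 70.
70 ÷ 2 = 35 beats.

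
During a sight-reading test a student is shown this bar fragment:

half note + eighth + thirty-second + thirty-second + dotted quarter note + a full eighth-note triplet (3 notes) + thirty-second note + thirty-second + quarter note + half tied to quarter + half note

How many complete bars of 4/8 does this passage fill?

5

One bar of 4/8 = 16 thirty-second notes.
Each duration in thirty-second notes: half note = 16; eighth = 4; thirty-second = 1; thirty-second = 1; dotted quarter note = 12; a full eighth-note triplet (3 notes) (three triplet eighths span one quarter) = 8; thirty-second note = 1; thirty-second = 1; quarter note = 8; half tied to quarter (half + quarter) = 24; half note = 16.
Sum: 16 + 4 + 1 + 1 + 12 + 8 + 1 + 1 + 8 + 24 + 16 = 92.
92 ÷ 16 = 5 complete bars with 12 left over.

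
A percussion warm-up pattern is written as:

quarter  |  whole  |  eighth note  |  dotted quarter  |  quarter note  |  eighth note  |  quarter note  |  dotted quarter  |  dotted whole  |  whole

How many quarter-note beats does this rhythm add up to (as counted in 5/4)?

One quarter-note beat = 2 eighth notes.
Convert each value to eighth notes: quarter = 2; whole = 8; eighth note = 1; dotted quarter = 3; quarter note = 2; eighth note = 1; quarter note = 2; dotted quarter = 3; dotted whole = 12; whole = 8.
Total: 2 + 8 + 1 + 3 + 2 + 1 + 2 + 3 + 12 + 8 = 42.
42 ÷ 2 = 21 beats.

21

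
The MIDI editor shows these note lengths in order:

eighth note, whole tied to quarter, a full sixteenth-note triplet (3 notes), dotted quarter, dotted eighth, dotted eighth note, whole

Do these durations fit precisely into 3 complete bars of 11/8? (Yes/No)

One bar of 11/8 = 22 sixteenth notes, so 3 bars = 66.
In sixteenth notes: eighth note = 2; whole tied to quarter (whole + quarter) = 20; a full sixteenth-note triplet (3 notes) (three triplet sixteenths span one eighth) = 2; dotted quarter = 6; dotted eighth = 3; dotted eighth note = 3; whole = 16.
Total: 2 + 20 + 2 + 6 + 3 + 3 + 16 = 52.
52 falls short of 66, so the answer is No.

No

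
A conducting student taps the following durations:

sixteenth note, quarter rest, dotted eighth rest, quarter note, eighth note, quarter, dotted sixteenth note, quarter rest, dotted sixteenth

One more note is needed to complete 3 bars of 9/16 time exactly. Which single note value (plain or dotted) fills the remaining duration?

eighth note

3 bars of 9/16 = 54 thirty-second notes.
Convert each value to thirty-second notes: sixteenth note = 2; quarter rest = 8; dotted eighth rest = 6; quarter note = 8; eighth note = 4; quarter = 8; dotted sixteenth note = 3; quarter rest = 8; dotted sixteenth = 3.
Sum: 2 + 8 + 6 + 8 + 4 + 8 + 3 + 8 + 3 = 50.
Remaining: 54 − 50 = 4 thirty-second notes, which is a eighth note.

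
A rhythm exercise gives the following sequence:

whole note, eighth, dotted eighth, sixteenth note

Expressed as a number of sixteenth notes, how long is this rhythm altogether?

22

Each duration in sixteenth notes: whole note = 16; eighth = 2; dotted eighth = 3; sixteenth note = 1.
Sum: 16 + 2 + 3 + 1 = 22 sixteenth notes.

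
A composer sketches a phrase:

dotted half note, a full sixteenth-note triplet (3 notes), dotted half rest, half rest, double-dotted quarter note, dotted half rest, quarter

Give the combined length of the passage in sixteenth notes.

57

Each duration in sixteenth notes: dotted half note = 12; a full sixteenth-note triplet (3 notes) (three triplet sixteenths span one eighth) = 2; dotted half rest = 12; half rest = 8; double-dotted quarter note = 7; dotted half rest = 12; quarter = 4.
Total: 12 + 2 + 12 + 8 + 7 + 12 + 4 = 57 sixteenth notes.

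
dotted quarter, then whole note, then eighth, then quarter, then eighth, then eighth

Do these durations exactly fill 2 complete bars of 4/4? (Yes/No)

Yes

One bar of 4/4 = 8 eighth notes, so 2 bars = 16.
Convert each value to eighth notes: dotted quarter = 3; whole note = 8; eighth = 1; quarter = 2; eighth = 1; eighth = 1.
Altogether 3 + 8 + 1 + 2 + 1 + 1 = 16.
16 equals 16, so the answer is Yes.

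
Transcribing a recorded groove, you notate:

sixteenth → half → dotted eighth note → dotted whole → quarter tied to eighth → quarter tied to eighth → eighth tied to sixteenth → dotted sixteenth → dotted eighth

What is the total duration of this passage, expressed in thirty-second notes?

111

Each duration in thirty-second notes: sixteenth = 2; half = 16; dotted eighth note = 6; dotted whole = 48; quarter tied to eighth (quarter + eighth) = 12; quarter tied to eighth (quarter + eighth) = 12; eighth tied to sixteenth (eighth + sixteenth) = 6; dotted sixteenth = 3; dotted eighth = 6.
Total: 2 + 16 + 6 + 48 + 12 + 12 + 6 + 3 + 6 = 111 thirty-second notes.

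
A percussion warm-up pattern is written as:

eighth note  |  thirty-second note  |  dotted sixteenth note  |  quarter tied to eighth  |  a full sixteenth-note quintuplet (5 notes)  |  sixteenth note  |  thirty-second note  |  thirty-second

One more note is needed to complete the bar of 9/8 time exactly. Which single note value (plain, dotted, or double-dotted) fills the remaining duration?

The bar of 9/8 = 36 thirty-second notes.
Working in thirty-second notes: eighth note = 4; thirty-second note = 1; dotted sixteenth note = 3; quarter tied to eighth (quarter + eighth) = 12; a full sixteenth-note quintuplet (5 notes) (five quintuplet sixteenths span one quarter) = 8; sixteenth note = 2; thirty-second note = 1; thirty-second = 1.
Total: 4 + 1 + 3 + 12 + 8 + 2 + 1 + 1 = 32.
Remaining: 36 − 32 = 4 thirty-second notes, which is a eighth note.

eighth note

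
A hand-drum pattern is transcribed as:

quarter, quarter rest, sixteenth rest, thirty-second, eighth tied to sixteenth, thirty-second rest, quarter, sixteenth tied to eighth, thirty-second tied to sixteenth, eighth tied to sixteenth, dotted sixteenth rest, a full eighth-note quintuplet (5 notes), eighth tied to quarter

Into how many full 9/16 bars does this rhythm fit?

4

One bar of 9/16 = 18 thirty-second notes.
Each duration in thirty-second notes: quarter = 8; quarter rest = 8; sixteenth rest = 2; thirty-second = 1; eighth tied to sixteenth (eighth + sixteenth) = 6; thirty-second rest = 1; quarter = 8; sixteenth tied to eighth (sixteenth + eighth) = 6; thirty-second tied to sixteenth (thirty-second + sixteenth) = 3; eighth tied to sixteenth (eighth + sixteenth) = 6; dotted sixteenth rest = 3; a full eighth-note quintuplet (5 notes) (five quintuplet eighths span one half) = 16; eighth tied to quarter (eighth + quarter) = 12.
Altogether 8 + 8 + 2 + 1 + 6 + 1 + 8 + 6 + 3 + 6 + 3 + 16 + 12 = 80.
80 ÷ 18 = 4 complete bars with 8 left over.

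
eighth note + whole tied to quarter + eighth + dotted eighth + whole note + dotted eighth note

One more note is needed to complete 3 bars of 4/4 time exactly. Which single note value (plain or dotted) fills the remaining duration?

3 bars of 4/4 = 48 sixteenth notes.
Convert each value to sixteenth notes: eighth note = 2; whole tied to quarter (whole + quarter) = 20; eighth = 2; dotted eighth = 3; whole note = 16; dotted eighth note = 3.
Sum: 2 + 20 + 2 + 3 + 16 + 3 = 46.
Remaining: 48 − 46 = 2 sixteenth notes, which is a eighth note.

eighth note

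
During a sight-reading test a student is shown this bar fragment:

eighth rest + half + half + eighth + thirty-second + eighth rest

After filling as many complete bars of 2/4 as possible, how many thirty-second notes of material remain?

13

One bar of 2/4 = 16 thirty-second notes.
In thirty-second notes: eighth rest = 4; half = 16; half = 16; eighth = 4; thirty-second = 1; eighth rest = 4.
Altogether 4 + 16 + 16 + 4 + 1 + 4 = 45.
45 ÷ 16 = 2 complete bars with 13 thirty-second notes remaining.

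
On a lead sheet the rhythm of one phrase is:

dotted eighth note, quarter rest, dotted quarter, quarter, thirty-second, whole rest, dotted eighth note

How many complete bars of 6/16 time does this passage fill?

6

One bar of 6/16 = 12 thirty-second notes.
Working in thirty-second notes: dotted eighth note = 6; quarter rest = 8; dotted quarter = 12; quarter = 8; thirty-second = 1; whole rest = 32; dotted eighth note = 6.
Adding: 6 + 8 + 12 + 8 + 1 + 32 + 6 = 73.
73 ÷ 12 = 6 complete bars with 1 left over.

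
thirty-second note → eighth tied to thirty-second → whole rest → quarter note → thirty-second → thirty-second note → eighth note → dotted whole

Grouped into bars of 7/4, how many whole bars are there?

1

One bar of 7/4 = 56 thirty-second notes.
In thirty-second notes: thirty-second note = 1; eighth tied to thirty-second (eighth + thirty-second) = 5; whole rest = 32; quarter note = 8; thirty-second = 1; thirty-second note = 1; eighth note = 4; dotted whole = 48.
Adding: 1 + 5 + 32 + 8 + 1 + 1 + 4 + 48 = 100.
100 ÷ 56 = 1 complete bar with 44 left over.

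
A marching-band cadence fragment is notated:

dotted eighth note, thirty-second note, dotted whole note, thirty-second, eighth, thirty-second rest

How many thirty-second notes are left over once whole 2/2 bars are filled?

29

One bar of 2/2 = 32 thirty-second notes.
In thirty-second notes: dotted eighth note = 6; thirty-second note = 1; dotted whole note = 48; thirty-second = 1; eighth = 4; thirty-second rest = 1.
Total: 6 + 1 + 48 + 1 + 4 + 1 = 61.
61 ÷ 32 = 1 complete bar with 29 thirty-second notes remaining.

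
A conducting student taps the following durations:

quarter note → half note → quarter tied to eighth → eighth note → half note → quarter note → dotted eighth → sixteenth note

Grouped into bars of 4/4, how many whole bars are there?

One bar of 4/4 = 16 sixteenth notes.
Working in sixteenth notes: quarter note = 4; half note = 8; quarter tied to eighth (quarter + eighth) = 6; eighth note = 2; half note = 8; quarter note = 4; dotted eighth = 3; sixteenth note = 1.
Adding: 4 + 8 + 6 + 2 + 8 + 4 + 3 + 1 = 36.
36 ÷ 16 = 2 complete bars with 4 left over.

2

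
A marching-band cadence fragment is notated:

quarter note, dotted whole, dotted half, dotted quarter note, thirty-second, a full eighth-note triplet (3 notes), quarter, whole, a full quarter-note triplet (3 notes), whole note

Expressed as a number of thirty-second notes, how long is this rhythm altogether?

Each duration in thirty-second notes: quarter note = 8; dotted whole = 48; dotted half = 24; dotted quarter note = 12; thirty-second = 1; a full eighth-note triplet (3 notes) (three triplet eighths span one quarter) = 8; quarter = 8; whole = 32; a full quarter-note triplet (3 notes) (three triplet quarters span one half) = 16; whole note = 32.
Sum: 8 + 48 + 24 + 12 + 1 + 8 + 8 + 32 + 16 + 32 = 189 thirty-second notes.

189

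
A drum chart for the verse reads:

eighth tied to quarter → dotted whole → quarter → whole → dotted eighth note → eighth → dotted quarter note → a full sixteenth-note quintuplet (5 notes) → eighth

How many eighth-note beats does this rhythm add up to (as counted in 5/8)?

One eighth-note beat = 2 sixteenth notes.
In sixteenth notes: eighth tied to quarter (eighth + quarter) = 6; dotted whole = 24; quarter = 4; whole = 16; dotted eighth note = 3; eighth = 2; dotted quarter note = 6; a full sixteenth-note quintuplet (5 notes) (five quintuplet sixteenths span one quarter) = 4; eighth = 2.
Altogether 6 + 24 + 4 + 16 + 3 + 2 + 6 + 4 + 2 = 67.
67 ÷ 2 = 33.5 beats.

33.5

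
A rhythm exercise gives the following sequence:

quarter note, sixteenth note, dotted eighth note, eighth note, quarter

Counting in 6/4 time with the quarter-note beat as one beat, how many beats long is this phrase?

3.5

One quarter-note beat = 4 sixteenth notes.
Convert each value to sixteenth notes: quarter note = 4; sixteenth note = 1; dotted eighth note = 3; eighth note = 2; quarter = 4.
Altogether 4 + 1 + 3 + 2 + 4 = 14.
14 ÷ 4 = 3.5 beats.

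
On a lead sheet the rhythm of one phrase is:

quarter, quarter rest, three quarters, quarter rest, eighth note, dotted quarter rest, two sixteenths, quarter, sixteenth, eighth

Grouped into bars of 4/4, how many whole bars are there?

2

One bar of 4/4 = 16 sixteenth notes.
Express everything in sixteenth notes: quarter = 4; quarter rest = 4; quarter = 4; quarter = 4; quarter = 4; quarter rest = 4; eighth note = 2; dotted quarter rest = 6; sixteenth = 1; sixteenth = 1; quarter = 4; sixteenth = 1; eighth = 2.
Altogether 4 + 4 + 4 + 4 + 4 + 4 + 2 + 6 + 1 + 1 + 4 + 1 + 2 = 41.
41 ÷ 16 = 2 complete bars with 9 left over.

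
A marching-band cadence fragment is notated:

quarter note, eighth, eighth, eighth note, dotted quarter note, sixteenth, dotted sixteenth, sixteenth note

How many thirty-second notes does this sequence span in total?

Express everything in thirty-second notes: quarter note = 8; eighth = 4; eighth = 4; eighth note = 4; dotted quarter note = 12; sixteenth = 2; dotted sixteenth = 3; sixteenth note = 2.
Sum: 8 + 4 + 4 + 4 + 12 + 2 + 3 + 2 = 39 thirty-second notes.

39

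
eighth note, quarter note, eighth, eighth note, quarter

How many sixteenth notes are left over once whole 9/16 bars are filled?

One bar of 9/16 = 9 sixteenth notes.
Each duration in sixteenth notes: eighth note = 2; quarter note = 4; eighth = 2; eighth note = 2; quarter = 4.
Sum: 2 + 4 + 2 + 2 + 4 = 14.
14 ÷ 9 = 1 complete bar with 5 sixteenth notes remaining.

5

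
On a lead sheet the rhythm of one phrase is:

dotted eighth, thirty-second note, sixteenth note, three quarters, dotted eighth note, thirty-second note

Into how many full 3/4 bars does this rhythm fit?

1

One bar of 3/4 = 24 thirty-second notes.
In thirty-second notes: dotted eighth = 6; thirty-second note = 1; sixteenth note = 2; quarter = 8; quarter = 8; quarter = 8; dotted eighth note = 6; thirty-second note = 1.
Sum: 6 + 1 + 2 + 8 + 8 + 8 + 6 + 1 = 40.
40 ÷ 24 = 1 complete bar with 16 left over.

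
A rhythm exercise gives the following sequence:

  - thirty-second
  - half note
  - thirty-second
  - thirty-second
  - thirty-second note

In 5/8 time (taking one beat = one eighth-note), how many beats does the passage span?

One eighth-note beat = 4 thirty-second notes.
Express everything in thirty-second notes: thirty-second = 1; half note = 16; thirty-second = 1; thirty-second = 1; thirty-second note = 1.
Total: 1 + 16 + 1 + 1 + 1 = 20.
20 ÷ 4 = 5 beats.

5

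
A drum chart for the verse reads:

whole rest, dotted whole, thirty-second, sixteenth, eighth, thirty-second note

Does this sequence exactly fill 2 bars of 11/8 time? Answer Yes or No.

Yes

One bar of 11/8 = 44 thirty-second notes, so 2 bars = 88.
Express everything in thirty-second notes: whole rest = 32; dotted whole = 48; thirty-second = 1; sixteenth = 2; eighth = 4; thirty-second note = 1.
Adding: 32 + 48 + 1 + 2 + 4 + 1 = 88.
88 equals 88, so the answer is Yes.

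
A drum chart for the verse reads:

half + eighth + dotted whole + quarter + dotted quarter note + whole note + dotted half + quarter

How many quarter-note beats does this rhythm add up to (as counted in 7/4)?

One quarter-note beat = 2 eighth notes.
Convert each value to eighth notes: half = 4; eighth = 1; dotted whole = 12; quarter = 2; dotted quarter note = 3; whole note = 8; dotted half = 6; quarter = 2.
Altogether 4 + 1 + 12 + 2 + 3 + 8 + 6 + 2 = 38.
38 ÷ 2 = 19 beats.

19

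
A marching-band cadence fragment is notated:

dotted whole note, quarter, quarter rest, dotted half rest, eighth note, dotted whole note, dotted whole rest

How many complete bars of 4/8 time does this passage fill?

One bar of 4/8 = 4 eighth notes.
In eighth notes: dotted whole note = 12; quarter = 2; quarter rest = 2; dotted half rest = 6; eighth note = 1; dotted whole note = 12; dotted whole rest = 12.
Altogether 12 + 2 + 2 + 6 + 1 + 12 + 12 = 47.
47 ÷ 4 = 11 complete bars with 3 left over.

11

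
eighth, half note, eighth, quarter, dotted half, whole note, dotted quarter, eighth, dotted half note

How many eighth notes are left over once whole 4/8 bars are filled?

One bar of 4/8 = 4 eighth notes.
Convert each value to eighth notes: eighth = 1; half note = 4; eighth = 1; quarter = 2; dotted half = 6; whole note = 8; dotted quarter = 3; eighth = 1; dotted half note = 6.
Adding: 1 + 4 + 1 + 2 + 6 + 8 + 3 + 1 + 6 = 32.
32 ÷ 4 = 8 complete bars with 0 eighth notes remaining.

0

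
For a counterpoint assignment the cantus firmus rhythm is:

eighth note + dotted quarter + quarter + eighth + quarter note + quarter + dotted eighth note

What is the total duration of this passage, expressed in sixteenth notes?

In sixteenth notes: eighth note = 2; dotted quarter = 6; quarter = 4; eighth = 2; quarter note = 4; quarter = 4; dotted eighth note = 3.
Adding: 2 + 6 + 4 + 2 + 4 + 4 + 3 = 25 sixteenth notes.

25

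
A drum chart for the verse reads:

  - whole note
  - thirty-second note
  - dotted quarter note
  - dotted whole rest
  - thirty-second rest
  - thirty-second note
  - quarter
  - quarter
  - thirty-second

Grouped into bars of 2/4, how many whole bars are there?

One bar of 2/4 = 16 thirty-second notes.
Working in thirty-second notes: whole note = 32; thirty-second note = 1; dotted quarter note = 12; dotted whole rest = 48; thirty-second rest = 1; thirty-second note = 1; quarter = 8; quarter = 8; thirty-second = 1.
Altogether 32 + 1 + 12 + 48 + 1 + 1 + 8 + 8 + 1 = 112.
112 ÷ 16 = 7 complete bars with 0 left over.

7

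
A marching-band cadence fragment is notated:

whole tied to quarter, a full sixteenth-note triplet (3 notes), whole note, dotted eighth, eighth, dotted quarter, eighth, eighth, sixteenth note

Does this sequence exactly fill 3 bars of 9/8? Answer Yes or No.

One bar of 9/8 = 18 sixteenth notes, so 3 bars = 54.
Each duration in sixteenth notes: whole tied to quarter (whole + quarter) = 20; a full sixteenth-note triplet (3 notes) (three triplet sixteenths span one eighth) = 2; whole note = 16; dotted eighth = 3; eighth = 2; dotted quarter = 6; eighth = 2; eighth = 2; sixteenth note = 1.
Sum: 20 + 2 + 16 + 3 + 2 + 6 + 2 + 2 + 1 = 54.
54 equals 54, so the answer is Yes.

Yes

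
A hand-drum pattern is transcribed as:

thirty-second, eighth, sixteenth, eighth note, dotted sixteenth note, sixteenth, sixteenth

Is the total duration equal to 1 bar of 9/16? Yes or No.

Yes

One bar of 9/16 = 18 thirty-second notes.
Working in thirty-second notes: thirty-second = 1; eighth = 4; sixteenth = 2; eighth note = 4; dotted sixteenth note = 3; sixteenth = 2; sixteenth = 2.
Adding: 1 + 4 + 2 + 4 + 3 + 2 + 2 = 18.
18 equals 18, so the answer is Yes.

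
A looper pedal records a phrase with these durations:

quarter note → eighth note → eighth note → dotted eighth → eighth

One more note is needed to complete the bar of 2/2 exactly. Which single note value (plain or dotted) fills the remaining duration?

The bar of 2/2 = 16 sixteenth notes.
In sixteenth notes: quarter note = 4; eighth note = 2; eighth note = 2; dotted eighth = 3; eighth = 2.
Sum: 4 + 2 + 2 + 3 + 2 = 13.
Remaining: 16 − 13 = 3 sixteenth notes, which is a dotted eighth note.

dotted eighth note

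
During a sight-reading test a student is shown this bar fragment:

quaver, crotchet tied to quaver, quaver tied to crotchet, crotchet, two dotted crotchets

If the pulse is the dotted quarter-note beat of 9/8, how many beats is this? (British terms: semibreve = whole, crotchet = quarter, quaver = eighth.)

5

One dotted quarter-note beat = 3 eighth notes.
In eighth notes: quaver = 1; crotchet tied to quaver (crotchet + quaver) = 3; quaver tied to crotchet (quaver + crotchet) = 3; crotchet = 2; dotted crotchet = 3; dotted crotchet = 3.
Sum: 1 + 3 + 3 + 2 + 3 + 3 = 15.
15 ÷ 3 = 5 beats.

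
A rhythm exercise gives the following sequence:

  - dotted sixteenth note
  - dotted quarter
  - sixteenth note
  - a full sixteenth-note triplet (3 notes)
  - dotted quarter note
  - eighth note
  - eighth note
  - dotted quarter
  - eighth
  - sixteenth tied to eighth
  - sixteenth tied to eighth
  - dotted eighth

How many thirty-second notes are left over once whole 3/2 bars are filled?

27

One bar of 3/2 = 48 thirty-second notes.
Each duration in thirty-second notes: dotted sixteenth note = 3; dotted quarter = 12; sixteenth note = 2; a full sixteenth-note triplet (3 notes) (three triplet sixteenths span one eighth) = 4; dotted quarter note = 12; eighth note = 4; eighth note = 4; dotted quarter = 12; eighth = 4; sixteenth tied to eighth (sixteenth + eighth) = 6; sixteenth tied to eighth (sixteenth + eighth) = 6; dotted eighth = 6.
Altogether 3 + 12 + 2 + 4 + 12 + 4 + 4 + 12 + 4 + 6 + 6 + 6 = 75.
75 ÷ 48 = 1 complete bar with 27 thirty-second notes remaining.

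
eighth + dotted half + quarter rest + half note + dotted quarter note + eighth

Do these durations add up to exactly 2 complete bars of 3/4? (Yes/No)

No

One bar of 3/4 = 6 eighth notes, so 2 bars = 12.
Each duration in eighth notes: eighth = 1; dotted half = 6; quarter rest = 2; half note = 4; dotted quarter note = 3; eighth = 1.
Sum: 1 + 6 + 2 + 4 + 3 + 1 = 17.
17 exceeds 12, so the answer is No.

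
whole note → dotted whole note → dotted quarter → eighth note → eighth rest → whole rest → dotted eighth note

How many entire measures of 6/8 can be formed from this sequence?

5

One bar of 6/8 = 12 sixteenth notes.
In sixteenth notes: whole note = 16; dotted whole note = 24; dotted quarter = 6; eighth note = 2; eighth rest = 2; whole rest = 16; dotted eighth note = 3.
Sum: 16 + 24 + 6 + 2 + 2 + 16 + 3 = 69.
69 ÷ 12 = 5 complete bars with 9 left over.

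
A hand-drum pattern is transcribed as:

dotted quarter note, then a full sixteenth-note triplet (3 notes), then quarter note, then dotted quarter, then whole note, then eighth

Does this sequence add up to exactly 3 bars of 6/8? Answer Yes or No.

Yes

One bar of 6/8 = 6 eighth notes, so 3 bars = 18.
Each duration in eighth notes: dotted quarter note = 3; a full sixteenth-note triplet (3 notes) (three triplet sixteenths span one eighth) = 1; quarter note = 2; dotted quarter = 3; whole note = 8; eighth = 1.
Adding: 3 + 1 + 2 + 3 + 8 + 1 = 18.
18 equals 18, so the answer is Yes.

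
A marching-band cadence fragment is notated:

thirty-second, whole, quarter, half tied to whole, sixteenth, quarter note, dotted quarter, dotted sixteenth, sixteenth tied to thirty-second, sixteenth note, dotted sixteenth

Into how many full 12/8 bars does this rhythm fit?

2

One bar of 12/8 = 48 thirty-second notes.
Convert each value to thirty-second notes: thirty-second = 1; whole = 32; quarter = 8; half tied to whole (half + whole) = 48; sixteenth = 2; quarter note = 8; dotted quarter = 12; dotted sixteenth = 3; sixteenth tied to thirty-second (sixteenth + thirty-second) = 3; sixteenth note = 2; dotted sixteenth = 3.
Adding: 1 + 32 + 8 + 48 + 2 + 8 + 12 + 3 + 3 + 2 + 3 = 122.
122 ÷ 48 = 2 complete bars with 26 left over.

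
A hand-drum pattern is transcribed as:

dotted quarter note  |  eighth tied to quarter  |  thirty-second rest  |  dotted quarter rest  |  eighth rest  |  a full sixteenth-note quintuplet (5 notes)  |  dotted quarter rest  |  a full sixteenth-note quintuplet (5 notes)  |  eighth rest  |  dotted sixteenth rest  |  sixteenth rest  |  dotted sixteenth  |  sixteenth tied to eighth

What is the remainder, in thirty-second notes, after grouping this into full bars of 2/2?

23

One bar of 2/2 = 32 thirty-second notes.
Working in thirty-second notes: dotted quarter note = 12; eighth tied to quarter (eighth + quarter) = 12; thirty-second rest = 1; dotted quarter rest = 12; eighth rest = 4; a full sixteenth-note quintuplet (5 notes) (five quintuplet sixteenths span one quarter) = 8; dotted quarter rest = 12; a full sixteenth-note quintuplet (5 notes) (five quintuplet sixteenths span one quarter) = 8; eighth rest = 4; dotted sixteenth rest = 3; sixteenth rest = 2; dotted sixteenth = 3; sixteenth tied to eighth (sixteenth + eighth) = 6.
Sum: 12 + 12 + 1 + 12 + 4 + 8 + 12 + 8 + 4 + 3 + 2 + 3 + 6 = 87.
87 ÷ 32 = 2 complete bars with 23 thirty-second notes remaining.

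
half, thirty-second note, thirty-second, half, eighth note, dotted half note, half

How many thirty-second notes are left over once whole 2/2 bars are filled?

14

One bar of 2/2 = 32 thirty-second notes.
Express everything in thirty-second notes: half = 16; thirty-second note = 1; thirty-second = 1; half = 16; eighth note = 4; dotted half note = 24; half = 16.
Sum: 16 + 1 + 1 + 16 + 4 + 24 + 16 = 78.
78 ÷ 32 = 2 complete bars with 14 thirty-second notes remaining.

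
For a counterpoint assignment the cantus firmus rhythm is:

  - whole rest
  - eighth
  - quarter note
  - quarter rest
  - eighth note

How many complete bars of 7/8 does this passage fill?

2

One bar of 7/8 = 7 eighth notes.
Working in eighth notes: whole rest = 8; eighth = 1; quarter note = 2; quarter rest = 2; eighth note = 1.
Sum: 8 + 1 + 2 + 2 + 1 = 14.
14 ÷ 7 = 2 complete bars with 0 left over.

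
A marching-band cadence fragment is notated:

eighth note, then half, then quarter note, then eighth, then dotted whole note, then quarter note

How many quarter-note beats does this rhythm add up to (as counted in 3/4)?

11

One quarter-note beat = 2 eighth notes.
Express everything in eighth notes: eighth note = 1; half = 4; quarter note = 2; eighth = 1; dotted whole note = 12; quarter note = 2.
Sum: 1 + 4 + 2 + 1 + 12 + 2 = 22.
22 ÷ 2 = 11 beats.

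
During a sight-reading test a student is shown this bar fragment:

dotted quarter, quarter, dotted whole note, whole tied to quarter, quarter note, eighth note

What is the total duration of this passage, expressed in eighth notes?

Working in eighth notes: dotted quarter = 3; quarter = 2; dotted whole note = 12; whole tied to quarter (whole + quarter) = 10; quarter note = 2; eighth note = 1.
Altogether 3 + 2 + 12 + 10 + 2 + 1 = 30 eighth notes.

30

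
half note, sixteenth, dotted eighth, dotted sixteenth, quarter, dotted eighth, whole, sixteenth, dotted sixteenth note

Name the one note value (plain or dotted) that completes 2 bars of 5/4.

sixteenth note

2 bars of 5/4 = 80 thirty-second notes.
In thirty-second notes: half note = 16; sixteenth = 2; dotted eighth = 6; dotted sixteenth = 3; quarter = 8; dotted eighth = 6; whole = 32; sixteenth = 2; dotted sixteenth note = 3.
Sum: 16 + 2 + 6 + 3 + 8 + 6 + 32 + 2 + 3 = 78.
Remaining: 80 − 78 = 2 thirty-second notes, which is a sixteenth note.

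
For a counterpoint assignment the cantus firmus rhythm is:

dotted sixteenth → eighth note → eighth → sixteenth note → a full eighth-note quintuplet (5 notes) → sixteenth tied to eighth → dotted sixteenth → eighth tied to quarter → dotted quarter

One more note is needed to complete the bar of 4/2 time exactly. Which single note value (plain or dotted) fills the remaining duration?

The bar of 4/2 = 64 thirty-second notes.
Convert each value to thirty-second notes: dotted sixteenth = 3; eighth note = 4; eighth = 4; sixteenth note = 2; a full eighth-note quintuplet (5 notes) (five quintuplet eighths span one half) = 16; sixteenth tied to eighth (sixteenth + eighth) = 6; dotted sixteenth = 3; eighth tied to quarter (eighth + quarter) = 12; dotted quarter = 12.
Altogether 3 + 4 + 4 + 2 + 16 + 6 + 3 + 12 + 12 = 62.
Remaining: 64 − 62 = 2 thirty-second notes, which is a sixteenth note.

sixteenth note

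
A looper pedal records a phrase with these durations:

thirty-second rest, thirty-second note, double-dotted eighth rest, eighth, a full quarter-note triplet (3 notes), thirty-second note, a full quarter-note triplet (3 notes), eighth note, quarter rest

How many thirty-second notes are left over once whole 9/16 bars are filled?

One bar of 9/16 = 18 thirty-second notes.
Express everything in thirty-second notes: thirty-second rest = 1; thirty-second note = 1; double-dotted eighth rest = 7; eighth = 4; a full quarter-note triplet (3 notes) (three triplet quarters span one half) = 16; thirty-second note = 1; a full quarter-note triplet (3 notes) (three triplet quarters span one half) = 16; eighth note = 4; quarter rest = 8.
Adding: 1 + 1 + 7 + 4 + 16 + 1 + 16 + 4 + 8 = 58.
58 ÷ 18 = 3 complete bars with 4 thirty-second notes remaining.

4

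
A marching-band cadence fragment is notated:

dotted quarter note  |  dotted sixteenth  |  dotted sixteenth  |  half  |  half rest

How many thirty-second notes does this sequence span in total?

Each duration in thirty-second notes: dotted quarter note = 12; dotted sixteenth = 3; dotted sixteenth = 3; half = 16; half rest = 16.
Total: 12 + 3 + 3 + 16 + 16 = 50 thirty-second notes.

50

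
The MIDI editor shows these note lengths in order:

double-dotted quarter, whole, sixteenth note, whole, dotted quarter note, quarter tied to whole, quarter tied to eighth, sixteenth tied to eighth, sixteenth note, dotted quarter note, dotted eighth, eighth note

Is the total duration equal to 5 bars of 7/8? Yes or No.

One bar of 7/8 = 14 sixteenth notes, so 5 bars = 70.
Each duration in sixteenth notes: double-dotted quarter = 7; whole = 16; sixteenth note = 1; whole = 16; dotted quarter note = 6; quarter tied to whole (quarter + whole) = 20; quarter tied to eighth (quarter + eighth) = 6; sixteenth tied to eighth (sixteenth + eighth) = 3; sixteenth note = 1; dotted quarter note = 6; dotted eighth = 3; eighth note = 2.
Total: 7 + 16 + 1 + 16 + 6 + 20 + 6 + 3 + 1 + 6 + 3 + 2 = 87.
87 exceeds 70, so the answer is No.

No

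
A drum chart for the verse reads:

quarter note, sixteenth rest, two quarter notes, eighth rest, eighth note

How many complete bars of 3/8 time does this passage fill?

One bar of 3/8 = 6 sixteenth notes.
Express everything in sixteenth notes: quarter note = 4; sixteenth rest = 1; quarter note = 4; quarter note = 4; eighth rest = 2; eighth note = 2.
Adding: 4 + 1 + 4 + 4 + 2 + 2 = 17.
17 ÷ 6 = 2 complete bars with 5 left over.

2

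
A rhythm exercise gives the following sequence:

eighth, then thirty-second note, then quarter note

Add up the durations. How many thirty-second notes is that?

Each duration in thirty-second notes: eighth = 4; thirty-second note = 1; quarter note = 8.
Adding: 4 + 1 + 8 = 13 thirty-second notes.

13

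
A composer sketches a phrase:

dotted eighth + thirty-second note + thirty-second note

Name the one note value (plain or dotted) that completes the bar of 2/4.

quarter note

The bar of 2/4 = 16 thirty-second notes.
Convert each value to thirty-second notes: dotted eighth = 6; thirty-second note = 1; thirty-second note = 1.
Sum: 6 + 1 + 1 = 8.
Remaining: 16 − 8 = 8 thirty-second notes, which is a quarter note.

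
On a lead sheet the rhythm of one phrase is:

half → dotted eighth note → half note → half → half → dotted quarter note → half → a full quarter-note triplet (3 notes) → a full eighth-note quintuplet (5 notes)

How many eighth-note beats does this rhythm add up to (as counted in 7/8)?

32.5

One eighth-note beat = 2 sixteenth notes.
Each duration in sixteenth notes: half = 8; dotted eighth note = 3; half note = 8; half = 8; half = 8; dotted quarter note = 6; half = 8; a full quarter-note triplet (3 notes) (three triplet quarters span one half) = 8; a full eighth-note quintuplet (5 notes) (five quintuplet eighths span one half) = 8.
Adding: 8 + 3 + 8 + 8 + 8 + 6 + 8 + 8 + 8 = 65.
65 ÷ 2 = 32.5 beats.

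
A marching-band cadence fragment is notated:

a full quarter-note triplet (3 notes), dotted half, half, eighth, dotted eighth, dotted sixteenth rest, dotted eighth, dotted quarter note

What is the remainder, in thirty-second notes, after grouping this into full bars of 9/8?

One bar of 9/8 = 36 thirty-second notes.
Working in thirty-second notes: a full quarter-note triplet (3 notes) (three triplet quarters span one half) = 16; dotted half = 24; half = 16; eighth = 4; dotted eighth = 6; dotted sixteenth rest = 3; dotted eighth = 6; dotted quarter note = 12.
Total: 16 + 24 + 16 + 4 + 6 + 3 + 6 + 12 = 87.
87 ÷ 36 = 2 complete bars with 15 thirty-second notes remaining.

15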